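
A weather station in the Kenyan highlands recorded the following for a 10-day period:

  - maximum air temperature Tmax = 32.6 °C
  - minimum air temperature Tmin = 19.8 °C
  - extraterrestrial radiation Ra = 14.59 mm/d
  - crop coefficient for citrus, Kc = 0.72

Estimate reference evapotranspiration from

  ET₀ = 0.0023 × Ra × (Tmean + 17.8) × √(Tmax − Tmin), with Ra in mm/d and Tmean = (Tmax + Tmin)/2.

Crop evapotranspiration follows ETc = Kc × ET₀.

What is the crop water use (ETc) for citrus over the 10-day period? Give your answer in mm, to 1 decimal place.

38.0 mm

Tmean = (32.6 + 19.8)/2 = 26.20 °C
ET₀ = 0.0023 × 14.59 × (26.20 + 17.8) × √12.8 = 0.0023 × 14.59 × 44.00 × 3.5777 = 5.2825 mm/d
ETc = Kc × ET₀ = 0.72 × 5.2825 = 3.8034 mm/d
Over 10 days: 3.8034 × 10 = 38.034 mm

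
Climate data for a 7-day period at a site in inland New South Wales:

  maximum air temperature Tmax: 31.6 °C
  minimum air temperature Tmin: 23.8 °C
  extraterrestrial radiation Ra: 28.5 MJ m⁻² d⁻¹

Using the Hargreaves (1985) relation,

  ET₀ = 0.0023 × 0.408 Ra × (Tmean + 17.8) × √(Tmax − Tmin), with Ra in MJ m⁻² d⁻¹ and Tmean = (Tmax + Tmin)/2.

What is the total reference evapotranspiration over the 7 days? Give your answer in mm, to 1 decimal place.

23.8 mm

Tmean = (31.6 + 23.8)/2 = 27.70 °C
0.408 Ra = 0.408 × 28.5 = 11.6280 mm/d equivalent
ET₀ = 0.0023 × 11.6280 × (27.70 + 17.8) × √7.8 = 0.0023 × 11.6280 × 45.50 × 2.7928 = 3.3985 mm/d
Over 7 days: 3.3985 × 7 = 23.790 mm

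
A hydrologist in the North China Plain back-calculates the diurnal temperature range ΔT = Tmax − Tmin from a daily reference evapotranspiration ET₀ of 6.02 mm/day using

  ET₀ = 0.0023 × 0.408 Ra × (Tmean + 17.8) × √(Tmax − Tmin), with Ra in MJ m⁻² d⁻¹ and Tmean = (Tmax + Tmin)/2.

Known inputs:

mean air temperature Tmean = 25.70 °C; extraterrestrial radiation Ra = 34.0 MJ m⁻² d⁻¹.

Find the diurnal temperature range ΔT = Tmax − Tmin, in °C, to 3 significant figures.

18.8 °C

√ΔT = ET₀ / [0.0023 × 0.408 × Ra × (Tmean+17.8)] = 6.02 / (0.0023 × 13.8720 × 43.50) = 4.3375
ΔT = 4.3375² = 18.814 °C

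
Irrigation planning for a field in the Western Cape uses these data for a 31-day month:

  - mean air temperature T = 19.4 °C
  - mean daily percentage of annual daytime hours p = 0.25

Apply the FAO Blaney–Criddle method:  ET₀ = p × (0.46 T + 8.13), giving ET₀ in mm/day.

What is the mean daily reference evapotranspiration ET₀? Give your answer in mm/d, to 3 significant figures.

ET₀ = 0.25 × (0.46 × 19.4 + 8.13) = 0.25 × 17.054 = 4.2635 mm/d

4.26 mm/d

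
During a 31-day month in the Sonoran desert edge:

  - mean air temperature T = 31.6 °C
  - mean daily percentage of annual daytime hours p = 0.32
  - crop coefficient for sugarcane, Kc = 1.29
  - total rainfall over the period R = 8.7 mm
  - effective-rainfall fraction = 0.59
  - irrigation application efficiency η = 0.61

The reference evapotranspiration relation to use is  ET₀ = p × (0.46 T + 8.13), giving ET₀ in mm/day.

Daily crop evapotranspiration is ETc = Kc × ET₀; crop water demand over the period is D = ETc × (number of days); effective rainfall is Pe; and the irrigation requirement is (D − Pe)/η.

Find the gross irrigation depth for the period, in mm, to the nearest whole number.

467 mm

ET₀ = 0.32 × (0.46 × 31.6 + 8.13) = 0.32 × 22.666 = 7.2531 mm/d
ETc = Kc × ET₀ = 1.29 × 7.2531 = 9.3565 mm/d
Crop demand D = ETc × 31 d = 9.3565 × 31 = 290.052 mm
Pe = 0.59 × 8.7 = 5.133 mm
D − Pe = 290.052 − 5.133 = 284.919 mm
Gross irrigation = 284.919 / 0.61 = 467.080 mm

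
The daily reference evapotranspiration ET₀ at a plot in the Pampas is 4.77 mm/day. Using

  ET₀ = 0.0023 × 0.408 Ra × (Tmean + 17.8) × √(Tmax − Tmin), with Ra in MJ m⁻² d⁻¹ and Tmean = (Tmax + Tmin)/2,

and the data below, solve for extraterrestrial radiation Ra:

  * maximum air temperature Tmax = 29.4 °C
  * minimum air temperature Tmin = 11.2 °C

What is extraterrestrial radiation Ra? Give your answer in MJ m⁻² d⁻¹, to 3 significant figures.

31.3 MJ m⁻² d⁻¹

Tmean = (29.4+11.2)/2 = 20.30 °C; ΔT = 18.2
Ra = ET₀ / [0.0023 × 0.408 × (Tmean+17.8) × √ΔT]
   = 4.77 / (0.0023 × 0.408 × 38.10 × 4.2661) = 31.273 MJ m⁻² d⁻¹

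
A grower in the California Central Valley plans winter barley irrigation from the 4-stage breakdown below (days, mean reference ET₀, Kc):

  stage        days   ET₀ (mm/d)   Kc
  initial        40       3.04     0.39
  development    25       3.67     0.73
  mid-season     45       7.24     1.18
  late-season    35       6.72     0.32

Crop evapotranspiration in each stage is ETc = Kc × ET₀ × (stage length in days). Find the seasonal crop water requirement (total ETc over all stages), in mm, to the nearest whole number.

574 mm

initial: 0.39 × 3.04 × 40 = 47.42 mm
development: 0.73 × 3.67 × 25 = 66.98 mm
mid-season: 1.18 × 7.24 × 45 = 384.44 mm
late-season: 0.32 × 6.72 × 35 = 75.26 mm
Seasonal total = 574.10 mm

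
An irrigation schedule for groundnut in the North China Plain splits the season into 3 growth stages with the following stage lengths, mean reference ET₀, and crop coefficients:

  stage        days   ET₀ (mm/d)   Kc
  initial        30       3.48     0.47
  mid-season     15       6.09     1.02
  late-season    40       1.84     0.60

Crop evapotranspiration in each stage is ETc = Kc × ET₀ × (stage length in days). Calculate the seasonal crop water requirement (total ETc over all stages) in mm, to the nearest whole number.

initial: 0.47 × 3.48 × 30 = 49.07 mm
mid-season: 1.02 × 6.09 × 15 = 93.18 mm
late-season: 0.60 × 1.84 × 40 = 44.16 mm
Seasonal total = 186.41 mm

186 mm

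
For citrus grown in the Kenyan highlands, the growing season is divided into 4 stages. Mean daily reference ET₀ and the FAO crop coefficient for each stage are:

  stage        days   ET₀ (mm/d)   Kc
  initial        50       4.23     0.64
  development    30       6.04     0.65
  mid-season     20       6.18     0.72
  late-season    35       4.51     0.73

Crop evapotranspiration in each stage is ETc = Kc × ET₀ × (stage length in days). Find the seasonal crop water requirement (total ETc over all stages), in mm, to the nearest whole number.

initial: 0.64 × 4.23 × 50 = 135.36 mm
development: 0.65 × 6.04 × 30 = 117.78 mm
mid-season: 0.72 × 6.18 × 20 = 88.99 mm
late-season: 0.73 × 4.51 × 35 = 115.23 mm
Seasonal total = 457.36 mm

457 mm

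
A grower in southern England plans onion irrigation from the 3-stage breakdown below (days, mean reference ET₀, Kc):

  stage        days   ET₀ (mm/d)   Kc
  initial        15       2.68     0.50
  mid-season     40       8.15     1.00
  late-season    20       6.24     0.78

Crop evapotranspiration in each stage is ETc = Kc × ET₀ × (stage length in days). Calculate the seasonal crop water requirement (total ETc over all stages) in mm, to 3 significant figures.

443 mm

initial: 0.50 × 2.68 × 15 = 20.10 mm
mid-season: 1.00 × 8.15 × 40 = 326.00 mm
late-season: 0.78 × 6.24 × 20 = 97.34 mm
Seasonal total = 443.44 mm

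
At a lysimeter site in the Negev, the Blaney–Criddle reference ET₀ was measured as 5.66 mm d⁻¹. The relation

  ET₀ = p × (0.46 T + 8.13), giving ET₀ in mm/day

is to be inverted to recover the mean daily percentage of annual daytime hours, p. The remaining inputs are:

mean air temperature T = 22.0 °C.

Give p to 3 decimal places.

p = ET₀ / (0.46 T + 8.13) = 5.66 / (0.46 × 22.0 + 8.13) = 5.66 / 18.250 = 0.3101

0.310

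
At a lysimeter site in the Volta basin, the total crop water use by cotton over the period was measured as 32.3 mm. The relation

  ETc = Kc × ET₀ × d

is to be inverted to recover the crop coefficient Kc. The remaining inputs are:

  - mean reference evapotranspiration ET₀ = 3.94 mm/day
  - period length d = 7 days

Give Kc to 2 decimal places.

ETc = Kc × ET₀ × d  ⇒  Kc = ETc / (ET₀ × d)
Kc = 32.3 / (3.94 × 7) = 32.3 / 27.58 = 1.1711

1.17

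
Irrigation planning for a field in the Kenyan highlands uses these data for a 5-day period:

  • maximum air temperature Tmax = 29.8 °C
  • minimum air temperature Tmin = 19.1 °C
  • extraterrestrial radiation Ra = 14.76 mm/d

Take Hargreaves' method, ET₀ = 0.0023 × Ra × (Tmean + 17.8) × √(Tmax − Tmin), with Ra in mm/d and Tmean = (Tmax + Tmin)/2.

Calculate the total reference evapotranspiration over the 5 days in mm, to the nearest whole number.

23 mm

Tmean = (29.8 + 19.1)/2 = 24.45 °C
ET₀ = 0.0023 × 14.76 × (24.45 + 17.8) × √10.7 = 0.0023 × 14.76 × 42.25 × 3.2711 = 4.6917 mm/d
Over 5 days: 4.6917 × 5 = 23.459 mm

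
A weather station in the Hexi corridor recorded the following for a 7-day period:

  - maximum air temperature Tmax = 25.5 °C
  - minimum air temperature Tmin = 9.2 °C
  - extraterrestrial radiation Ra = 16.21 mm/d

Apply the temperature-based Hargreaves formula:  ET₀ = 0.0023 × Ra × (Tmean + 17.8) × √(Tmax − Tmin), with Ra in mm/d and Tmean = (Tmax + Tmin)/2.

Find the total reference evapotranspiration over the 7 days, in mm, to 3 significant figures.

Tmean = (25.5 + 9.2)/2 = 17.35 °C
ET₀ = 0.0023 × 16.21 × (17.35 + 17.8) × √16.3 = 0.0023 × 16.21 × 35.15 × 4.0373 = 5.2909 mm/d
Over 7 days: 5.2909 × 7 = 37.036 mm

37.0 mm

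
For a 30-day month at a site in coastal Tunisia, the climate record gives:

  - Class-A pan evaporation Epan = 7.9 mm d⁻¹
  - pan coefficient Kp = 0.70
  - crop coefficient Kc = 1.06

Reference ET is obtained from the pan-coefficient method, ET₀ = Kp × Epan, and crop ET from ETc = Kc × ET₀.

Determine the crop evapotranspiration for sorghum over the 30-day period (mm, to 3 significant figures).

ET₀ = 0.70 × 7.9 = 5.5300 mm/d
ETc = Kc × ET₀ = 1.06 × 5.5300 = 5.8618 mm/d
Over 30 days: 5.8618 × 30 = 175.854 mm

176 mm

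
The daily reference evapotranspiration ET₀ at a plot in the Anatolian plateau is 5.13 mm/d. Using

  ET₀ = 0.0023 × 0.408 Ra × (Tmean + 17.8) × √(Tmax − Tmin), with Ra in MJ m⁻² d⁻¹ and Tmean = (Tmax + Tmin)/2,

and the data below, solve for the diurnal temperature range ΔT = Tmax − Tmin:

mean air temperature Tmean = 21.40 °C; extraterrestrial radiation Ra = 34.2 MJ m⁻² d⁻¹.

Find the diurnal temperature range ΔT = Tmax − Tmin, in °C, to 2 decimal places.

16.63 °C

√ΔT = ET₀ / [0.0023 × 0.408 × Ra × (Tmean+17.8)] = 5.13 / (0.0023 × 13.9536 × 39.20) = 4.0777
ΔT = 4.0777² = 16.628 °C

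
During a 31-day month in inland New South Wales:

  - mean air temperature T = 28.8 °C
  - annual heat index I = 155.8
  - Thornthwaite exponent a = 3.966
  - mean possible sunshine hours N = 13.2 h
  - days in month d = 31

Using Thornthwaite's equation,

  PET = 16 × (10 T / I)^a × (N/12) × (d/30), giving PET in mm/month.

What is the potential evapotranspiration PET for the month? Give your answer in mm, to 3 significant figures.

10T/I = 10 × 28.8 / 155.8 = 1.8485
(10T/I)^a = 1.8485^3.966 = 11.4342
Uncorrected PET = 16 × 11.4342 = 182.947 mm
Correction = (N/12)(d/30) = (13.2/12)(31/30) = 1.1367
PET = 182.947 × 1.1367 = 207.956 mm/month

208 mm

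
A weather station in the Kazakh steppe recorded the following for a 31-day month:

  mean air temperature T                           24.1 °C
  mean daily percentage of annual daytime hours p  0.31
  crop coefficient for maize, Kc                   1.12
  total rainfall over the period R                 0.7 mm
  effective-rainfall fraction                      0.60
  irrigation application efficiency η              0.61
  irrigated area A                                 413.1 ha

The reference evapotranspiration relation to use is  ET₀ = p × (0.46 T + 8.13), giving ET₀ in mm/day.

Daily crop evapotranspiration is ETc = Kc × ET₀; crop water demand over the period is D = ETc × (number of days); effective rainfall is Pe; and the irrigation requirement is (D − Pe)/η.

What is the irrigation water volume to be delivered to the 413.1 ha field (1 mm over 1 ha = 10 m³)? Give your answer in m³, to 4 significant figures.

ET₀ = 0.31 × (0.46 × 24.1 + 8.13) = 0.31 × 19.216 = 5.9570 mm/d
ETc = Kc × ET₀ = 1.12 × 5.9570 = 6.6718 mm/d
Crop demand D = ETc × 31 d = 6.6718 × 31 = 206.826 mm
Pe = 0.60 × 0.7 = 0.420 mm
D − Pe = 206.826 − 0.420 = 206.406 mm
Gross irrigation = 206.406 / 0.61 = 338.370 mm
Volume = 338.370 mm × 413.1 ha × 10 = 1397806.5 m³

1398000 m³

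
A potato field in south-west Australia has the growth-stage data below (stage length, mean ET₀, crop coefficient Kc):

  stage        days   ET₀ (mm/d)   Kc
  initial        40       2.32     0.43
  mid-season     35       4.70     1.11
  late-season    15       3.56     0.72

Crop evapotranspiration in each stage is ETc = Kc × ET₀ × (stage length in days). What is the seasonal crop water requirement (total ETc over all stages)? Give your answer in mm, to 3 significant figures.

initial: 0.43 × 2.32 × 40 = 39.90 mm
mid-season: 1.11 × 4.70 × 35 = 182.60 mm
late-season: 0.72 × 3.56 × 15 = 38.45 mm
Seasonal total = 260.95 mm

261 mm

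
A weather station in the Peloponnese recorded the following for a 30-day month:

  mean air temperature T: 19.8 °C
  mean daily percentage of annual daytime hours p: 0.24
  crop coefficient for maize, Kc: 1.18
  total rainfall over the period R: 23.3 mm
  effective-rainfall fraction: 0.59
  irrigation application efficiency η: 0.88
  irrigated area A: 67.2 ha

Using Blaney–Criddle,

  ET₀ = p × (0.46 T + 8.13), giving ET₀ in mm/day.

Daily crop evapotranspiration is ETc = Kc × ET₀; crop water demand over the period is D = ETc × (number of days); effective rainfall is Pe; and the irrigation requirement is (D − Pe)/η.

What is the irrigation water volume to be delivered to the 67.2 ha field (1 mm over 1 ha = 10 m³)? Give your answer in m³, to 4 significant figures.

ET₀ = 0.24 × (0.46 × 19.8 + 8.13) = 0.24 × 17.238 = 4.1371 mm/d
ETc = Kc × ET₀ = 1.18 × 4.1371 = 4.8818 mm/d
Crop demand D = ETc × 30 d = 4.8818 × 30 = 146.454 mm
Pe = 0.59 × 23.3 = 13.747 mm
D − Pe = 146.454 − 13.747 = 132.707 mm
Gross irrigation = 132.707 / 0.88 = 150.803 mm
Volume = 150.803 mm × 67.2 ha × 10 = 101339.6 m³

101300 m³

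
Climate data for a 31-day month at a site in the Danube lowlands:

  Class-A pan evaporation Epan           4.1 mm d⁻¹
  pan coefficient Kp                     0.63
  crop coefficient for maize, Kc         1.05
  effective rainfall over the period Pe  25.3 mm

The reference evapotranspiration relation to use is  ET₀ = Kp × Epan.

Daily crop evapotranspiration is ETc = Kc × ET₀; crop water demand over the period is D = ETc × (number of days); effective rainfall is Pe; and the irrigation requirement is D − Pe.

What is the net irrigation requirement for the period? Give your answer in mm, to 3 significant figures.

ET₀ = 0.63 × 4.1 = 2.5830 mm/d
ETc = Kc × ET₀ = 1.05 × 2.5830 = 2.7122 mm/d
Crop demand D = ETc × 31 d = 2.7122 × 31 = 84.078 mm
D − Pe = 84.078 − 25.3 = 58.778 mm

58.8 mm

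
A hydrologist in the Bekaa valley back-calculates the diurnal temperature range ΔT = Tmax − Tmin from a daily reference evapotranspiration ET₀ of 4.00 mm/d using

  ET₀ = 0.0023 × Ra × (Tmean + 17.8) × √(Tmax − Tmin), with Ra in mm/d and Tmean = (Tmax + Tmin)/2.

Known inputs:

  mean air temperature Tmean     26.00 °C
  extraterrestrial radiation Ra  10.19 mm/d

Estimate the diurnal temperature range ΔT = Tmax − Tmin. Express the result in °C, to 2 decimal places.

√ΔT = ET₀ / [0.0023 × Ra × (Tmean+17.8)] = 4.00 / (0.0023 × 10.19 × 43.80) = 3.8966
ΔT = 3.8966² = 15.183 °C

15.18 °C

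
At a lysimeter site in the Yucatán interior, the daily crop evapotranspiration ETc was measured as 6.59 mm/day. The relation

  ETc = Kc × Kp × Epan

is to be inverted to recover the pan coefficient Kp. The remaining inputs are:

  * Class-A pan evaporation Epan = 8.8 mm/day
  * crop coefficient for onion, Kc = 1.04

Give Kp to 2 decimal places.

0.72

ETc = Kc × Kp × Epan  ⇒  Kp = ETc / (Kc × Epan)
Kp = 6.59 / (1.04 × 8.8) = 6.59 / 9.152 = 0.7201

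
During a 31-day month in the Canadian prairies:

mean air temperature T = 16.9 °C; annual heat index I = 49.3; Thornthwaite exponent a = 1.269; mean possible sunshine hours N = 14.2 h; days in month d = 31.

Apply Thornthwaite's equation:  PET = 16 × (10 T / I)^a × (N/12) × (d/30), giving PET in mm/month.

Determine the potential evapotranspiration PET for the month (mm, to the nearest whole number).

93 mm

10T/I = 10 × 16.9 / 49.3 = 3.4280
(10T/I)^a = 3.4280^1.269 = 4.7749
Uncorrected PET = 16 × 4.7749 = 76.398 mm
Correction = (N/12)(d/30) = (14.2/12)(31/30) = 1.2228
PET = 76.398 × 1.2228 = 93.419 mm/month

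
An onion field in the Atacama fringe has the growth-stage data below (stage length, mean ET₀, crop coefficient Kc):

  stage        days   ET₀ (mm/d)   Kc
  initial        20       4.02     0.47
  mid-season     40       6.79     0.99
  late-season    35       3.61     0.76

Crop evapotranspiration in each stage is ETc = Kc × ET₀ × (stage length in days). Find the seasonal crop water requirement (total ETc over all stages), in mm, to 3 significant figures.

initial: 0.47 × 4.02 × 20 = 37.79 mm
mid-season: 0.99 × 6.79 × 40 = 268.88 mm
late-season: 0.76 × 3.61 × 35 = 96.03 mm
Seasonal total = 402.70 mm

403 mm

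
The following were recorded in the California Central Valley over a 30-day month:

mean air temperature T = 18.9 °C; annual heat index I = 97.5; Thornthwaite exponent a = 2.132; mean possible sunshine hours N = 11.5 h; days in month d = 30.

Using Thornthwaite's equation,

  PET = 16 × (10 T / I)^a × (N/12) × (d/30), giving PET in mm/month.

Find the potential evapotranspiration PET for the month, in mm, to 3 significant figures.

62.9 mm

10T/I = 10 × 18.9 / 97.5 = 1.9385
(10T/I)^a = 1.9385^2.132 = 4.1009
Uncorrected PET = 16 × 4.1009 = 65.614 mm
Correction = (N/12)(d/30) = (11.5/12)(30/30) = 0.9583
PET = 65.614 × 0.9583 = 62.878 mm/month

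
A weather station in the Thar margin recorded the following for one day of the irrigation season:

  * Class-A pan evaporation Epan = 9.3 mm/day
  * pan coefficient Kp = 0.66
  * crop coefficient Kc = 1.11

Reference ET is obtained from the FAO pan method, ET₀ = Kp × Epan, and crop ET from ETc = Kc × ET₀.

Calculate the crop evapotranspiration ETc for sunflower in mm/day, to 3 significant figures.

6.81 mm/day

ET₀ = 0.66 × 9.3 = 6.1380 mm/d
ETc = Kc × ET₀ = 1.11 × 6.1380 = 6.8132 mm/d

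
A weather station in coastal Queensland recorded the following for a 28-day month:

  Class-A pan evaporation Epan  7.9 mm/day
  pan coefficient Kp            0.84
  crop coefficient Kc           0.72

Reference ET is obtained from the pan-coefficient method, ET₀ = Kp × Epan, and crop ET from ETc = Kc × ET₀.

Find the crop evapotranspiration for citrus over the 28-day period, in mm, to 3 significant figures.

ET₀ = 0.84 × 7.9 = 6.6360 mm/d
ETc = Kc × ET₀ = 0.72 × 6.6360 = 4.7779 mm/d
Over 28 days: 4.7779 × 28 = 133.781 mm

134 mm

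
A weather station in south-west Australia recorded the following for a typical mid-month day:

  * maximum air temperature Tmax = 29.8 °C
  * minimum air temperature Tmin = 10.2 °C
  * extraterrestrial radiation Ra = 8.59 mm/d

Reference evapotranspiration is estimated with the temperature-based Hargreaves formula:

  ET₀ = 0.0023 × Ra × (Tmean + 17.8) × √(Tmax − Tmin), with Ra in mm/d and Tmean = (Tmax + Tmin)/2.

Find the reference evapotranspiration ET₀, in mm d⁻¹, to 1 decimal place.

Tmean = (29.8 + 10.2)/2 = 20.00 °C
ET₀ = 0.0023 × 8.59 × (20.00 + 17.8) × √19.6 = 0.0023 × 8.59 × 37.80 × 4.4272 = 3.3063 mm/d

3.3 mm d⁻¹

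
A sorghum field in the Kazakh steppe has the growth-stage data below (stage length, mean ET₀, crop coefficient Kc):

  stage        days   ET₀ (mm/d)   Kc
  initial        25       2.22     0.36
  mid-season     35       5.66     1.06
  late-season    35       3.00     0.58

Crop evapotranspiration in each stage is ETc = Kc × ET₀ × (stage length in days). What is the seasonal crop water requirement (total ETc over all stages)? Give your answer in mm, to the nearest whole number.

initial: 0.36 × 2.22 × 25 = 19.98 mm
mid-season: 1.06 × 5.66 × 35 = 209.99 mm
late-season: 0.58 × 3.00 × 35 = 60.90 mm
Seasonal total = 290.87 mm

291 mm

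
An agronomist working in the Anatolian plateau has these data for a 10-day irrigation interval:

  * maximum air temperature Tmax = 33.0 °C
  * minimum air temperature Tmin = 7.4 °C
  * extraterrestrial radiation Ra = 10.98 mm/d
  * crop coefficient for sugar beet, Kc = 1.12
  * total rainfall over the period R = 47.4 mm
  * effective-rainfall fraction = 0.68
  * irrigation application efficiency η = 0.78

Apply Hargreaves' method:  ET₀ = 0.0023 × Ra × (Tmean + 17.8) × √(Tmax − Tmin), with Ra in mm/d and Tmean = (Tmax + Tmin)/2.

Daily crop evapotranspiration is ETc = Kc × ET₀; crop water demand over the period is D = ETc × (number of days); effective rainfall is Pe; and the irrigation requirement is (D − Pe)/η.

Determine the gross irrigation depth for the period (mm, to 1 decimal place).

Tmean = (33.0 + 7.4)/2 = 20.20 °C
ET₀ = 0.0023 × 10.98 × (20.20 + 17.8) × √25.6 = 0.0023 × 10.98 × 38.00 × 5.0596 = 4.8555 mm/d
ETc = Kc × ET₀ = 1.12 × 4.8555 = 5.4382 mm/d
Crop demand D = ETc × 10 d = 5.4382 × 10 = 54.382 mm
Pe = 0.68 × 47.4 = 32.232 mm
D − Pe = 54.382 − 32.232 = 22.150 mm
Gross irrigation = 22.150 / 0.78 = 28.397 mm

28.4 mm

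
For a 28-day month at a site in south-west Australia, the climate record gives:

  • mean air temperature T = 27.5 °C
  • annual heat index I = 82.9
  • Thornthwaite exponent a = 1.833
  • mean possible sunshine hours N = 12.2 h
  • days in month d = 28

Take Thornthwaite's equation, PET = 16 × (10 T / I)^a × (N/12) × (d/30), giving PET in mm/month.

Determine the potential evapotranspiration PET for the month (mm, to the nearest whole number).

10T/I = 10 × 27.5 / 82.9 = 3.3172
(10T/I)^a = 3.3172^1.833 = 9.0069
Uncorrected PET = 16 × 9.0069 = 144.110 mm
Correction = (N/12)(d/30) = (12.2/12)(28/30) = 0.9489
PET = 144.110 × 0.9489 = 136.746 mm/month

137 mm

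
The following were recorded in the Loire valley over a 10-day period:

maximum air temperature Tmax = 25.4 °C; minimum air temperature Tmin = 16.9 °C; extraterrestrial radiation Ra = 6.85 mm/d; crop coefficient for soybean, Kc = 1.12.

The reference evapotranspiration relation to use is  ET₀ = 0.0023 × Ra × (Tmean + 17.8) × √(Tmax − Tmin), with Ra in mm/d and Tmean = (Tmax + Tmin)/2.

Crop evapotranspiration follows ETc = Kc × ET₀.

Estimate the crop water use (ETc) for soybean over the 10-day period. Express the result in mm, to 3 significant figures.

Tmean = (25.4 + 16.9)/2 = 21.15 °C
ET₀ = 0.0023 × 6.85 × (21.15 + 17.8) × √8.5 = 0.0023 × 6.85 × 38.95 × 2.9155 = 1.7891 mm/d
ETc = Kc × ET₀ = 1.12 × 1.7891 = 2.0038 mm/d
Over 10 days: 2.0038 × 10 = 20.038 mm

20.0 mm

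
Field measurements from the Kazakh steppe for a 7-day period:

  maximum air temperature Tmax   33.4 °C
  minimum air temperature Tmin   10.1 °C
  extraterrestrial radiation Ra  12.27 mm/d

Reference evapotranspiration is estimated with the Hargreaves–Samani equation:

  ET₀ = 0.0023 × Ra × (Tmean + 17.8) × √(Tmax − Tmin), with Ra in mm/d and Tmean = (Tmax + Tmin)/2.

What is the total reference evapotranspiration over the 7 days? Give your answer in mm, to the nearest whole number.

Tmean = (33.4 + 10.1)/2 = 21.75 °C
ET₀ = 0.0023 × 12.27 × (21.75 + 17.8) × √23.3 = 0.0023 × 12.27 × 39.55 × 4.8270 = 5.3876 mm/d
Over 7 days: 5.3876 × 7 = 37.713 mm

38 mm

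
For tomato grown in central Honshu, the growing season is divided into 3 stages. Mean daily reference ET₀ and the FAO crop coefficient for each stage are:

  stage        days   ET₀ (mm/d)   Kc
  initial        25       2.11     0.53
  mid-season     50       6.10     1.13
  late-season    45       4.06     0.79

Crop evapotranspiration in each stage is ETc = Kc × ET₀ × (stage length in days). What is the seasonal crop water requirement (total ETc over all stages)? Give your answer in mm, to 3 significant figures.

517 mm

initial: 0.53 × 2.11 × 25 = 27.96 mm
mid-season: 1.13 × 6.10 × 50 = 344.65 mm
late-season: 0.79 × 4.06 × 45 = 144.33 mm
Seasonal total = 516.94 mm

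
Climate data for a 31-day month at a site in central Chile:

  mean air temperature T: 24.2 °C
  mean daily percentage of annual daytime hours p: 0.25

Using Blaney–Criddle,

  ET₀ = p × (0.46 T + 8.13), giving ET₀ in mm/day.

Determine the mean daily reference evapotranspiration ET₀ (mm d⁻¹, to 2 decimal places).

ET₀ = 0.25 × (0.46 × 24.2 + 8.13) = 0.25 × 19.262 = 4.8155 mm/d

4.82 mm d⁻¹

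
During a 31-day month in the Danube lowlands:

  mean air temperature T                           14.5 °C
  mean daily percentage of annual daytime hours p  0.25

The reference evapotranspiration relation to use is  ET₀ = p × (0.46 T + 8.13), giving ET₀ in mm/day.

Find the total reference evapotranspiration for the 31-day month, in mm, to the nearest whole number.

ET₀ = 0.25 × (0.46 × 14.5 + 8.13) = 0.25 × 14.800 = 3.7000 mm/d
Monthly total = 3.7000 × 31 = 114.700 mm

115 mm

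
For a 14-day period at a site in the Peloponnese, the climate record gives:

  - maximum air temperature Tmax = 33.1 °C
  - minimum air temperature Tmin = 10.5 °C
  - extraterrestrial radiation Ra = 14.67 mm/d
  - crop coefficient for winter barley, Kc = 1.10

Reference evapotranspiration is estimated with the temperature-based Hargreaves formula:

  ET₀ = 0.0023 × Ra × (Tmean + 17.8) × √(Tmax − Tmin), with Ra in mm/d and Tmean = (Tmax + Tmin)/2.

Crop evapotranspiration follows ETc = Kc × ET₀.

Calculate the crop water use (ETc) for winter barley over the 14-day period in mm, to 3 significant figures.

Tmean = (33.1 + 10.5)/2 = 21.80 °C
ET₀ = 0.0023 × 14.67 × (21.80 + 17.8) × √22.6 = 0.0023 × 14.67 × 39.60 × 4.7539 = 6.3519 mm/d
ETc = Kc × ET₀ = 1.10 × 6.3519 = 6.9871 mm/d
Over 14 days: 6.9871 × 14 = 97.819 mm

97.8 mm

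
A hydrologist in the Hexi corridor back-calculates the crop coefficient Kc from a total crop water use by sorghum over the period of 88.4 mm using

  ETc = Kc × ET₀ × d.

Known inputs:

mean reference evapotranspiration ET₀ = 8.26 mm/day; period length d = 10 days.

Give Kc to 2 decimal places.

1.07

ETc = Kc × ET₀ × d  ⇒  Kc = ETc / (ET₀ × d)
Kc = 88.4 / (8.26 × 10) = 88.4 / 82.60 = 1.0702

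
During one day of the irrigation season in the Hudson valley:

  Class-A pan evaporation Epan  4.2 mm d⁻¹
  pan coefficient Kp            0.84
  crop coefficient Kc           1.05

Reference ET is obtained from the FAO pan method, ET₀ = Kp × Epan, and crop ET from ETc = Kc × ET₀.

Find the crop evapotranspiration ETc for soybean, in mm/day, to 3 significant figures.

3.70 mm/day

ET₀ = 0.84 × 4.2 = 3.5280 mm/d
ETc = Kc × ET₀ = 1.05 × 3.5280 = 3.7044 mm/d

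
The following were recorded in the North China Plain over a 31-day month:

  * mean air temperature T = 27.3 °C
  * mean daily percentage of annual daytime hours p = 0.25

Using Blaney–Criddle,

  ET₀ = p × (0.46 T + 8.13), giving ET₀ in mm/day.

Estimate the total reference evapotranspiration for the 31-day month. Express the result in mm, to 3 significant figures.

ET₀ = 0.25 × (0.46 × 27.3 + 8.13) = 0.25 × 20.688 = 5.1720 mm/d
Monthly total = 5.1720 × 31 = 160.332 mm

160 mm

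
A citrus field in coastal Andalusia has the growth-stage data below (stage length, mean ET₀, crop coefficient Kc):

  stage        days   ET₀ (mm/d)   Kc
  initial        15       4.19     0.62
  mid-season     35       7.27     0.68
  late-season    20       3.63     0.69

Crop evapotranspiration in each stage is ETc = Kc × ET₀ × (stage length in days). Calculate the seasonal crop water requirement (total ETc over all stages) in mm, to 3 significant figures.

initial: 0.62 × 4.19 × 15 = 38.97 mm
mid-season: 0.68 × 7.27 × 35 = 173.03 mm
late-season: 0.69 × 3.63 × 20 = 50.09 mm
Seasonal total = 262.09 mm

262 mm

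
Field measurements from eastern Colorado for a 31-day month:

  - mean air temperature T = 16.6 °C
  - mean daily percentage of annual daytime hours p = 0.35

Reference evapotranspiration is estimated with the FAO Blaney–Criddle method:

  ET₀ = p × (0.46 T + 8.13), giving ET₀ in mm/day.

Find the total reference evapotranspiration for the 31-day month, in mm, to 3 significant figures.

171 mm

ET₀ = 0.35 × (0.46 × 16.6 + 8.13) = 0.35 × 15.766 = 5.5181 mm/d
Monthly total = 5.5181 × 31 = 171.061 mm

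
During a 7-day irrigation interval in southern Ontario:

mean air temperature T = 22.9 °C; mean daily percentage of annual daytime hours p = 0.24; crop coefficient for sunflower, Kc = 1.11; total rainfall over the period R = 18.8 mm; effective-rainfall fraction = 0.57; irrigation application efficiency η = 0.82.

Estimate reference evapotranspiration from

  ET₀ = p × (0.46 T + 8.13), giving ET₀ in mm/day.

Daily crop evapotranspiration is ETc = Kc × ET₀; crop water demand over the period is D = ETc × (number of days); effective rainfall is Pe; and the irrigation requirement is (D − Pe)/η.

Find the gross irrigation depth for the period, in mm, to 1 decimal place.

ET₀ = 0.24 × (0.46 × 22.9 + 8.13) = 0.24 × 18.664 = 4.4794 mm/d
ETc = Kc × ET₀ = 1.11 × 4.4794 = 4.9721 mm/d
Crop demand D = ETc × 7 d = 4.9721 × 7 = 34.805 mm
Pe = 0.57 × 18.8 = 10.716 mm
D − Pe = 34.805 − 10.716 = 24.089 mm
Gross irrigation = 24.089 / 0.82 = 29.377 mm

29.4 mm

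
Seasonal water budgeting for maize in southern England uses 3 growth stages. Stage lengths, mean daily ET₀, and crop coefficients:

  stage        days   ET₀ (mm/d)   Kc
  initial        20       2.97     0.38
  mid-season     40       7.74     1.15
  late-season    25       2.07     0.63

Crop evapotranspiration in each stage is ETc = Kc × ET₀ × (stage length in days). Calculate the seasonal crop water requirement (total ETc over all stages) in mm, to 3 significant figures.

411 mm

initial: 0.38 × 2.97 × 20 = 22.57 mm
mid-season: 1.15 × 7.74 × 40 = 356.04 mm
late-season: 0.63 × 2.07 × 25 = 32.60 mm
Seasonal total = 411.21 mm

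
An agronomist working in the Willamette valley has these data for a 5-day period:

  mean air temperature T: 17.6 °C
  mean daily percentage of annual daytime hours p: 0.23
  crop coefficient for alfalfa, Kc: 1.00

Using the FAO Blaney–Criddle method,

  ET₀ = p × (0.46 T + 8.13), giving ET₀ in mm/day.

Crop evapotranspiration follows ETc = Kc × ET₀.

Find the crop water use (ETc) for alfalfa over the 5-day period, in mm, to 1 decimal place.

ET₀ = 0.23 × (0.46 × 17.6 + 8.13) = 0.23 × 16.226 = 3.7320 mm/d
ETc = Kc × ET₀ = 1.00 × 3.7320 = 3.7320 mm/d
Over 5 days: 3.7320 × 5 = 18.660 mm

18.7 mm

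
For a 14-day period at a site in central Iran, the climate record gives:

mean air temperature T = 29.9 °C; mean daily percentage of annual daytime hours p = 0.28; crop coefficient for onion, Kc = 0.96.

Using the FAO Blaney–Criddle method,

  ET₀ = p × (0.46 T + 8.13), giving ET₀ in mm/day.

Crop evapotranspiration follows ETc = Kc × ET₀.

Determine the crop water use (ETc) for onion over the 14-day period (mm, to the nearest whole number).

82 mm

ET₀ = 0.28 × (0.46 × 29.9 + 8.13) = 0.28 × 21.884 = 6.1275 mm/d
ETc = Kc × ET₀ = 0.96 × 6.1275 = 5.8824 mm/d
Over 14 days: 5.8824 × 14 = 82.354 mm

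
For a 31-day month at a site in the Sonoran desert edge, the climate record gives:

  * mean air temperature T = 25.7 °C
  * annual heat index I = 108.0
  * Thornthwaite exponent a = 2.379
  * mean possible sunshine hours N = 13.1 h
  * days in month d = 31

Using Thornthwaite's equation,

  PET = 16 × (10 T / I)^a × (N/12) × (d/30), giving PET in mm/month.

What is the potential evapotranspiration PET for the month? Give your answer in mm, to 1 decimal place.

142.0 mm

10T/I = 10 × 25.7 / 108.0 = 2.3796
(10T/I)^a = 2.3796^2.379 = 7.8651
Uncorrected PET = 16 × 7.8651 = 125.842 mm
Correction = (N/12)(d/30) = (13.1/12)(31/30) = 1.1281
PET = 125.842 × 1.1281 = 141.962 mm/month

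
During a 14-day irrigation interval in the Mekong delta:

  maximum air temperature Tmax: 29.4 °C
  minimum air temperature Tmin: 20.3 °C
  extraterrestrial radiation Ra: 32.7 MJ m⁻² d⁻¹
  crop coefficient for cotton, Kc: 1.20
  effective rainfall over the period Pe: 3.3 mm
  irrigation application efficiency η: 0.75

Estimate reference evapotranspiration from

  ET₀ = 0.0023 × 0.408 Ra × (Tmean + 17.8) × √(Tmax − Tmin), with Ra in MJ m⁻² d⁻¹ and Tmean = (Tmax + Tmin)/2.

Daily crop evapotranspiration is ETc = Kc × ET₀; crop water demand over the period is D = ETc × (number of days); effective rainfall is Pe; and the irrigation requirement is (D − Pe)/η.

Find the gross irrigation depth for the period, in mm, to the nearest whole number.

Tmean = (29.4 + 20.3)/2 = 24.85 °C
0.408 Ra = 0.408 × 32.7 = 13.3416 mm/d equivalent
ET₀ = 0.0023 × 13.3416 × (24.85 + 17.8) × √9.1 = 0.0023 × 13.3416 × 42.65 × 3.0166 = 3.9480 mm/d
ETc = Kc × ET₀ = 1.20 × 3.9480 = 4.7376 mm/d
Crop demand D = ETc × 14 d = 4.7376 × 14 = 66.326 mm
D − Pe = 66.326 − 3.3 = 63.026 mm
Gross irrigation = 63.026 / 0.75 = 84.035 mm

84 mm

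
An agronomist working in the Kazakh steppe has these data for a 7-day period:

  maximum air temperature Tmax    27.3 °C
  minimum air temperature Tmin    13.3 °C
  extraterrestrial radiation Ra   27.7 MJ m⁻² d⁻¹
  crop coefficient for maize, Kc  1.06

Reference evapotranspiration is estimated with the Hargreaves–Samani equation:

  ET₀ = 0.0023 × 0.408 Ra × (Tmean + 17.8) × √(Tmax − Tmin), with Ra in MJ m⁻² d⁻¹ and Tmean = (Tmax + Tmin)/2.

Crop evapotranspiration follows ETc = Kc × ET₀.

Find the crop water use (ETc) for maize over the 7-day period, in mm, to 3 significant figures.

Tmean = (27.3 + 13.3)/2 = 20.30 °C
0.408 Ra = 0.408 × 27.7 = 11.3016 mm/d equivalent
ET₀ = 0.0023 × 11.3016 × (20.30 + 17.8) × √14.0 = 0.0023 × 11.3016 × 38.10 × 3.7417 = 3.7056 mm/d
ETc = Kc × ET₀ = 1.06 × 3.7056 = 3.9279 mm/d
Over 7 days: 3.9279 × 7 = 27.495 mm

27.5 mm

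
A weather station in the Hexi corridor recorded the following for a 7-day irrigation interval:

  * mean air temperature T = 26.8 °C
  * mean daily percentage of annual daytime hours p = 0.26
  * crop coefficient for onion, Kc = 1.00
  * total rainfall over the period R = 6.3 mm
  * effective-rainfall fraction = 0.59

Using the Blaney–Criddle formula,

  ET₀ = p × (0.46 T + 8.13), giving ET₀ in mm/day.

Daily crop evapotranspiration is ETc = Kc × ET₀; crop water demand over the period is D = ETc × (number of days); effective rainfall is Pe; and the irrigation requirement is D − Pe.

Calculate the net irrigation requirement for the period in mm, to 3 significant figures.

33.5 mm

ET₀ = 0.26 × (0.46 × 26.8 + 8.13) = 0.26 × 20.458 = 5.3191 mm/d
ETc = Kc × ET₀ = 1.00 × 5.3191 = 5.3191 mm/d
Crop demand D = ETc × 7 d = 5.3191 × 7 = 37.234 mm
Pe = 0.59 × 6.3 = 3.717 mm
D − Pe = 37.234 − 3.717 = 33.517 mm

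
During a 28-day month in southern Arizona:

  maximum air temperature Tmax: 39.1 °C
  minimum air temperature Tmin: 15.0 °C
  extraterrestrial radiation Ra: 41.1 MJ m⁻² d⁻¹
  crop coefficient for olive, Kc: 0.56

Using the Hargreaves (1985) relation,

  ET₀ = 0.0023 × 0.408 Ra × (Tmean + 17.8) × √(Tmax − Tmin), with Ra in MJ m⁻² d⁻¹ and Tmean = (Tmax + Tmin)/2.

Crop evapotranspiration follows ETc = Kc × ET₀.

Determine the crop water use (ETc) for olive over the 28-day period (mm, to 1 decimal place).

133.2 mm

Tmean = (39.1 + 15.0)/2 = 27.05 °C
0.408 Ra = 0.408 × 41.1 = 16.7688 mm/d equivalent
ET₀ = 0.0023 × 16.7688 × (27.05 + 17.8) × √24.1 = 0.0023 × 16.7688 × 44.85 × 4.9092 = 8.4919 mm/d
ETc = Kc × ET₀ = 0.56 × 8.4919 = 4.7555 mm/d
Over 28 days: 4.7555 × 28 = 133.154 mm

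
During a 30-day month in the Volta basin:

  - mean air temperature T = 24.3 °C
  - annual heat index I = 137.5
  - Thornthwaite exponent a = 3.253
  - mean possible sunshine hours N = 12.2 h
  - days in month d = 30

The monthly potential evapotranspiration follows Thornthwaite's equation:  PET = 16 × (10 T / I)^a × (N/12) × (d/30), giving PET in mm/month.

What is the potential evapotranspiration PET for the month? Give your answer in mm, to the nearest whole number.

104 mm

10T/I = 10 × 24.3 / 137.5 = 1.7673
(10T/I)^a = 1.7673^3.253 = 6.3753
Uncorrected PET = 16 × 6.3753 = 102.005 mm
Correction = (N/12)(d/30) = (12.2/12)(30/30) = 1.0167
PET = 102.005 × 1.0167 = 103.708 mm/month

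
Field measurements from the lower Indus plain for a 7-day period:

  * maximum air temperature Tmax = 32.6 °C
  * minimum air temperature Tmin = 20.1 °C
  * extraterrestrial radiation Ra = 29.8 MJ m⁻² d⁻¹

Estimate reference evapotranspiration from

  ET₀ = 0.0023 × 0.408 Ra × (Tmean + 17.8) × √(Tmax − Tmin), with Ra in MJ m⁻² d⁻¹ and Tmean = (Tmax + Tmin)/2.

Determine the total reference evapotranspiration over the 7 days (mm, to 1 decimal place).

30.6 mm

Tmean = (32.6 + 20.1)/2 = 26.35 °C
0.408 Ra = 0.408 × 29.8 = 12.1584 mm/d equivalent
ET₀ = 0.0023 × 12.1584 × (26.35 + 17.8) × √12.5 = 0.0023 × 12.1584 × 44.15 × 3.5355 = 4.3650 mm/d
Over 7 days: 4.3650 × 7 = 30.555 mm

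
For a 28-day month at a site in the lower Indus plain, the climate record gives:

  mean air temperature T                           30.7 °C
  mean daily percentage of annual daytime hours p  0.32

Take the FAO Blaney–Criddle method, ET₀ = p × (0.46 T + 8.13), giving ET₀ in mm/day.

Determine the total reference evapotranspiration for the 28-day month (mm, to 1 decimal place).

ET₀ = 0.32 × (0.46 × 30.7 + 8.13) = 0.32 × 22.252 = 7.1206 mm/d
Monthly total = 7.1206 × 28 = 199.377 mm

199.4 mm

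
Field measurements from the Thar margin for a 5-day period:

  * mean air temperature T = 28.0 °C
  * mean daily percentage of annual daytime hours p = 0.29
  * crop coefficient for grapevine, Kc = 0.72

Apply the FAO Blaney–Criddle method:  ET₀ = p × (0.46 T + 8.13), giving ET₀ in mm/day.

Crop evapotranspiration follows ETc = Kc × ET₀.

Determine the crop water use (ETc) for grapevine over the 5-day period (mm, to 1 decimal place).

21.9 mm

ET₀ = 0.29 × (0.46 × 28.0 + 8.13) = 0.29 × 21.010 = 6.0929 mm/d
ETc = Kc × ET₀ = 0.72 × 6.0929 = 4.3869 mm/d
Over 5 days: 4.3869 × 5 = 21.935 mm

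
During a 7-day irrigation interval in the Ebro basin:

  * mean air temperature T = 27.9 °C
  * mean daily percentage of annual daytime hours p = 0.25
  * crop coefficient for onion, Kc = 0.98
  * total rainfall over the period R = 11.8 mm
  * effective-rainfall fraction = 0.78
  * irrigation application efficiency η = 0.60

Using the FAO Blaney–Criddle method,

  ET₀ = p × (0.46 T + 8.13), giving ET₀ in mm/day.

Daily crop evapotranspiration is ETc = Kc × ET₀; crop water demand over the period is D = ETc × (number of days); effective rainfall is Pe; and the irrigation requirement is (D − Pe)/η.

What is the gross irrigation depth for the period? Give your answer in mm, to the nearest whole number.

45 mm

ET₀ = 0.25 × (0.46 × 27.9 + 8.13) = 0.25 × 20.964 = 5.2410 mm/d
ETc = Kc × ET₀ = 0.98 × 5.2410 = 5.1362 mm/d
Crop demand D = ETc × 7 d = 5.1362 × 7 = 35.953 mm
Pe = 0.78 × 11.8 = 9.204 mm
D − Pe = 35.953 − 9.204 = 26.749 mm
Gross irrigation = 26.749 / 0.60 = 44.582 mm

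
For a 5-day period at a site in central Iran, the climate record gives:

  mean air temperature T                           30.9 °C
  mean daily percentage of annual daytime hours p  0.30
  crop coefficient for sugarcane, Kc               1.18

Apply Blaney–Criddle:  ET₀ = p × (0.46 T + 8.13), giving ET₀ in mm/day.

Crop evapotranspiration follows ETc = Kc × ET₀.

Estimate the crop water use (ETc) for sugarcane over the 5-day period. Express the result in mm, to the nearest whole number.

ET₀ = 0.30 × (0.46 × 30.9 + 8.13) = 0.30 × 22.344 = 6.7032 mm/d
ETc = Kc × ET₀ = 1.18 × 6.7032 = 7.9098 mm/d
Over 5 days: 7.9098 × 5 = 39.549 mm

40 mm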